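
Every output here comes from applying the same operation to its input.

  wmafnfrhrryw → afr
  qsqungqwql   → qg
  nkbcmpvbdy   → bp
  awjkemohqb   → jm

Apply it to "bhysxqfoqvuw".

Looking at the pairs, the operation is to keep one character in every 3, starting at position 3 (positions 3rd, 6th, 9th, ...), then delete the last character.
Starting from "bhysxqfoqvuw": after the first operation, "yqqw"; after the second, "yqq".

yqq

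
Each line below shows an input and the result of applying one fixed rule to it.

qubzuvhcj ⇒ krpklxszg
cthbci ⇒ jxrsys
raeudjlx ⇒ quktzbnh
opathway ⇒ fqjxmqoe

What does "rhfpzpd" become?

Each output is the input with this applied: move the first character to the end, then shift every letter 10 places backward in the alphabet (wrapping around).
Applying both steps to "rhfpzpd": "hfpzpdr", then "xvfpfth".
(Check on "cthbci": → "thbcic" → "jxrsys" ✓)

xvfpfth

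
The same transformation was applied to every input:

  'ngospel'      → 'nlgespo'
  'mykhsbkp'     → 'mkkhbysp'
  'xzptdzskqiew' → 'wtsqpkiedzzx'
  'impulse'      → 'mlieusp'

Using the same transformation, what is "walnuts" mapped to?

The pattern: sort the characters into reverse alphabetical order, then move the first 3 characters to the end (rotate left by 3).
Starting from "walnuts": after the first operation, "wutsnla"; after the second, "snlawut".

snlawut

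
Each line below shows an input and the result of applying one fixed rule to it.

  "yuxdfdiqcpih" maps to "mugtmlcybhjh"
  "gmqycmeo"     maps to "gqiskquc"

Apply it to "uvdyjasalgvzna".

Rule — shift every letter 4 places forward in the alphabet (wrapping around), then swap the front and back halves of the string.
Applying both steps to "uvdyjasalgvzna": "yzhcnewepkzdre", then "epkzdreyzhcnew".

epkzdreyzhcnew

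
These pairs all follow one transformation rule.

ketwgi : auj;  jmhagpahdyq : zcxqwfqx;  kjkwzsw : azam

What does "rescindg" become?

In each case the input is transformed by: delete the last 3 characters, then shift every letter 10 places backward in the alphabet (wrapping around).
Starting from "rescindg": after the first operation, "resci"; after the second, "huisy".

huisy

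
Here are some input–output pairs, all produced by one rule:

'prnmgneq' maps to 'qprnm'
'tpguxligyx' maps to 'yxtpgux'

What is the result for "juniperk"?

Rule — swap the front and back halves of the string, then delete the first 3 characters.
Working it through for "juniperk": intermediate "perkjuni", final "kjuni".

kjuni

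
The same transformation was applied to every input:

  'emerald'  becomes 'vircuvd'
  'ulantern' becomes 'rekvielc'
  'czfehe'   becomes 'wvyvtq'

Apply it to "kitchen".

ktyvebz

What's happening: move the first 2 characters to the end (rotate left by 2), then shift every letter 9 places backward in the alphabet (wrapping around).
Starting from "kitchen": after the first operation, "tchenki"; after the second, "ktyvebz".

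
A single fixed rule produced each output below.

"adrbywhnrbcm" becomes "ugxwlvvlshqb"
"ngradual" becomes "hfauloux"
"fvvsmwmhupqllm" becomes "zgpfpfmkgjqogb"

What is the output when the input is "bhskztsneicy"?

In each case the input is transformed by: shift every letter 6 places backward in the alphabet (wrapping around), then take characters alternately from the front and the back (1st, last, 2nd, 2nd-last, ...).
"bhskztsneicy" → "vbmetnmhycws" → "vsbwmceythnm".

vsbwmceythnm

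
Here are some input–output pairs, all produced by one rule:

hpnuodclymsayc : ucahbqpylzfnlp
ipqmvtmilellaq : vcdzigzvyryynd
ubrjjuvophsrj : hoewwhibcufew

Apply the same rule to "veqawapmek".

The transformation: shift every letter 13 places forward in the alphabet (wrapping around) — i.e. ROT13.
"veqawapmek" → "irdnjnczrx".

irdnjnczrx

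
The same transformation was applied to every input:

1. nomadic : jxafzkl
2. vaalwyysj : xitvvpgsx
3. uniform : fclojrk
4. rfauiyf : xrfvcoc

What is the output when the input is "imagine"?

What's happening: shift every letter 3 places backward in the alphabet (wrapping around), then move the first 2 characters to the end (rotate left by 2).
Doing the same to "imagine": "xdfkbfj".

xdfkbfj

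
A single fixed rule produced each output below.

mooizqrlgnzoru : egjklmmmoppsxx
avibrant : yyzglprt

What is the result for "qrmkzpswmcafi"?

yadgikknopqux

The rule is to sort the characters into alphabetical order, then shift every letter 2 places backward in the alphabet (wrapping around).
"qrmkzpswmcafi" → "acfikmmpqrswz" → "yadgikknopqux".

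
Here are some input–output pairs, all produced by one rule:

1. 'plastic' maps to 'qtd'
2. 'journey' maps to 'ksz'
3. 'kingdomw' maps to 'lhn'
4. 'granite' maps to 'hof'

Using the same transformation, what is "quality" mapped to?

rmz

The pattern: shift every letter 1 place forward in the alphabet (wrapping around), then keep one character in every 3, starting at position 1 (positions 1st, 4th, 7th, ...).
Working it through for "quality": intermediate "rvbmjuz", final "rmz".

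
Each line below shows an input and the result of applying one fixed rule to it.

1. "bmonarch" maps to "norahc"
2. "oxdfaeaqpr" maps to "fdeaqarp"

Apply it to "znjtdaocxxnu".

Rule — delete the first 2 characters, then swap each adjacent pair of characters (1↔2, 3↔4, ...).
So "znjtdaocxxnu" becomes "tjadcoxxun".

tjadcoxxun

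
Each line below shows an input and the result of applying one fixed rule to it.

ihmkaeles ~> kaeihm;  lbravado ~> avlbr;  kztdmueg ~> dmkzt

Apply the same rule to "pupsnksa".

snpup

Looking at the pairs, the operation is to delete the last 3 characters, then move the first 3 characters to the end (rotate left by 3).
For "pupsnksa", step one produces "pupsn"; step two turns that into "snpup".
(Check on "lbravado": → "lbrav" → "avlbr" ✓)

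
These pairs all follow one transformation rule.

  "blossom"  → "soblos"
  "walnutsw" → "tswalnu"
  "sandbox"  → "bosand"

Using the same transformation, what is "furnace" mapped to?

acfurn

In each case the input is transformed by: delete the last character, then move the last 2 characters to the front (rotate right by 2).
Starting from "furnace": after the first operation, "furnac"; after the second, "acfurn".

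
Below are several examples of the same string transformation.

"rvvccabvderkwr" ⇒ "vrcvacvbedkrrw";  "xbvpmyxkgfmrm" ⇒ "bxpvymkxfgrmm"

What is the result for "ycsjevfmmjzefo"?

cyjsvemfjmezof

What's happening: swap each adjacent pair of characters (1↔2, 3↔4, ...).
On "ycsjevfmmjzefo" that produces "cyjsvemfjmezof".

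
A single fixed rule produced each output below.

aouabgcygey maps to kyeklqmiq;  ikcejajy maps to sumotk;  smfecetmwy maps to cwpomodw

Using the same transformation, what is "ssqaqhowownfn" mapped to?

In each case the input is transformed by: shift every letter 10 places forward in the alphabet (wrapping around), then delete the last 2 characters.
Applying both steps to "ssqaqhowownfn": "ccakarygygxpx", then "ccakarygygx".

ccakarygygx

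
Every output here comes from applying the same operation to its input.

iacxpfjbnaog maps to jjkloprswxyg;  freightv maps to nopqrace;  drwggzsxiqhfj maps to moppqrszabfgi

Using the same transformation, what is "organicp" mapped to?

jlprwxya

The transformation: sort the characters into alphabetical order, then shift every letter 9 places forward in the alphabet (wrapping around).
Applying that to "organicp" gives "jlprwxya".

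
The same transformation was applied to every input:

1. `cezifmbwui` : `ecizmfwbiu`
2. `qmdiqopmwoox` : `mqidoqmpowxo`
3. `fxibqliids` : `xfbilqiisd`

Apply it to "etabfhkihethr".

tebahfikehhtr

What's happening: swap each adjacent pair of characters (1↔2, 3↔4, ...).
On "etabfhkihethr" that produces "tebahfikehhtr".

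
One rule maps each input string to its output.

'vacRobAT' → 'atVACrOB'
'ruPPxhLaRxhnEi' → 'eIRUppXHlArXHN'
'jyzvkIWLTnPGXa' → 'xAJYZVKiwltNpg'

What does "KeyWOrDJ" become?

The transformation: flip the case of every letter, then move the last 2 characters to the front (rotate right by 2).
Working it through for "KeyWOrDJ": intermediate "kEYwoRdj", final "djkEYwoR".

djkEYwoR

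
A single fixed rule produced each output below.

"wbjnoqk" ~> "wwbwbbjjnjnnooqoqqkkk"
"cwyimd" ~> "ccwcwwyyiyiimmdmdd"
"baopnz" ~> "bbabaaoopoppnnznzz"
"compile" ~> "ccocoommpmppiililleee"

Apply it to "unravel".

In each case the input is transformed by: repeat every character 3 times, then swap each adjacent pair of characters (1↔2, 3↔4, ...).
So "unravel" becomes "uununnrraraavveveelll".

uununnrraraavveveelll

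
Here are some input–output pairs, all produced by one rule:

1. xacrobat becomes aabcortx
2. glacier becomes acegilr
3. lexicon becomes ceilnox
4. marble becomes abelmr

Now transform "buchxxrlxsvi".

The pattern: sort the characters into alphabetical order.
Doing the same to "buchxxrlxsvi": "bchilrsuvxxx".

bchilrsuvxxx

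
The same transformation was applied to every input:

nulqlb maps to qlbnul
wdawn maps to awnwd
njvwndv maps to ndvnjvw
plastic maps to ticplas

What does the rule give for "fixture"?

urefixt

Looking at the pairs, the operation is to move the last 3 characters to the front (rotate right by 3).
On "fixture" that produces "urefixt".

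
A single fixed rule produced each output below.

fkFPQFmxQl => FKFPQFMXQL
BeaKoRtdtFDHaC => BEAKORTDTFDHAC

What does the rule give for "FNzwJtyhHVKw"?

The pattern: convert every letter to uppercase.
Applying that to "FNzwJtyhHVKw" gives "FNZWJTYHHVKW".

FNZWJTYHHVKW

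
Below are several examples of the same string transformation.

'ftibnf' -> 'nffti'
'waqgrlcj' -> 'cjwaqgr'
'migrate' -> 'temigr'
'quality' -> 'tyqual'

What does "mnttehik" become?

The rule is to move the last 3 characters to the front (rotate right by 3), then delete the first character.
Working it through for "mnttehik": intermediate "hikmntte", final "ikmntte".
(Check on "ftibnf": → "bnffti" → "nffti" ✓)

ikmntte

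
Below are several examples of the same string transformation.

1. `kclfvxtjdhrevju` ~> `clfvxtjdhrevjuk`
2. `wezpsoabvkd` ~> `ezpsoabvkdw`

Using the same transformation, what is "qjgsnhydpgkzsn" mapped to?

In each case the input is transformed by: move the first character to the end.
So "qjgsnhydpgkzsn" becomes "jgsnhydpgkzsnq".

jgsnhydpgkzsnq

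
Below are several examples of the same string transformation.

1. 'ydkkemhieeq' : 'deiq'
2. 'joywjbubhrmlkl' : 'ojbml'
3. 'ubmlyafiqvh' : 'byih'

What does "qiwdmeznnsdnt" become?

Looking at the pairs, the operation is to keep one character in every 3, starting at position 2 (positions 2nd, 5th, 8th, ...).
Doing the same to "qiwdmeznnsdnt": "imnd".

imnd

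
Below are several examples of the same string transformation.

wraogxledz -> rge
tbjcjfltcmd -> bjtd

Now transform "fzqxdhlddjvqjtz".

zddvt

The rule is to keep one character in every 3, starting at position 2 (positions 2nd, 5th, 8th, ...).
So "fzqxdhlddjvqjtz" becomes "zddvt".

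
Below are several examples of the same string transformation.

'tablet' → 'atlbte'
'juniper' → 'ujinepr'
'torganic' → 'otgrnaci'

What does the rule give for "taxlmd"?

atlxdm

The rule is to swap each adjacent pair of characters (1↔2, 3↔4, ...).
Applying that to "taxlmd" gives "atlxdm".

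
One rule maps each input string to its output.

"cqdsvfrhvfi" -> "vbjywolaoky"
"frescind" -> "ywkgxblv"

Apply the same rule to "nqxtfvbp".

The transformation: take characters alternately from the front and the back (1st, last, 2nd, 2nd-last, ...), then shift every letter 7 places backward in the alphabet (wrapping around).
"nqxtfvbp" → "npqbxvtf" → "gijuqomy".

gijuqomy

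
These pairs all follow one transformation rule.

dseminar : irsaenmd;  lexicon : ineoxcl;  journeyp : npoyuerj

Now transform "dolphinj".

hjonlipd

The transformation: take characters alternately from the front and the back (1st, last, 2nd, 2nd-last, ...), then swap the first and last characters.
"dolphinj" → "djonliph" → "hjonlipd".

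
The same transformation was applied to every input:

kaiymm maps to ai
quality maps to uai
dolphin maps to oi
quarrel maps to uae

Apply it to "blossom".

oo

Rule — keep only the vowels.
Applying that to "blossom" gives "oo".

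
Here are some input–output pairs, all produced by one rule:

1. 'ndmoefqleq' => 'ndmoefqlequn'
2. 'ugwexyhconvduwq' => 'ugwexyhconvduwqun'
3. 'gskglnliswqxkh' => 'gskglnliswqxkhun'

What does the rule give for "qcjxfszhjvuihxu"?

Rule — append "un".
For "qcjxfszhjvuihxu" the result is "qcjxfszhjvuihxuun".

qcjxfszhjvuihxuun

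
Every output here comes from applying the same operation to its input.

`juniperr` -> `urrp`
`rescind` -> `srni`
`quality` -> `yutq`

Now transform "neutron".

utro

Looking at the pairs, the operation is to sort the characters into reverse alphabetical order, then keep only the first 4 characters.
Applying that to "neutron" gives "utro".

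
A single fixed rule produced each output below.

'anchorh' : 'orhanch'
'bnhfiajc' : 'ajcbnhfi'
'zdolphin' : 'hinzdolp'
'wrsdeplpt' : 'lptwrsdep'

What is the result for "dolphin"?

Each output is the input with this applied: move the last 3 characters to the front (rotate right by 3).
Doing the same to "dolphin": "hindolp".

hindolp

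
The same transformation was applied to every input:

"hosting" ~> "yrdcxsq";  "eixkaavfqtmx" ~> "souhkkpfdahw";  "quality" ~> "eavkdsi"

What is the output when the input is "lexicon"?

ovshymx

What's happening: shift every letter 10 places forward in the alphabet (wrapping around), then swap each adjacent pair of characters (1↔2, 3↔4, ...).
"lexicon" → "vohsmyx" → "ovshymx".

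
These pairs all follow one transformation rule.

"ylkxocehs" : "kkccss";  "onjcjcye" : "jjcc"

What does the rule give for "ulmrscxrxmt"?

The pattern: keep one character in every 3, starting at position 3 (positions 3rd, 6th, 9th, ...), then double every character.
On "ulmrscxrxmt": the first step gives "mcx", and the second then gives "mmccxx".

mmccxx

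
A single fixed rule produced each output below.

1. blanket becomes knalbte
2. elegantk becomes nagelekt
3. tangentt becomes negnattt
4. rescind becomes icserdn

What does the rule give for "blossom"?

ssolbmo

Looking at the pairs, the operation is to move the last 2 characters to the front (rotate right by 2), then reverse the string.
"blossom" → "ssolbmo".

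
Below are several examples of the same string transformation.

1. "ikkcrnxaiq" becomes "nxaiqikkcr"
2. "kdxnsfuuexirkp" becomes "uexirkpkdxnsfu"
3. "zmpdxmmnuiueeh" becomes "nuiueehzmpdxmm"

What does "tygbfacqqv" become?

Each output is the input with this applied: swap the front and back halves of the string.
For "tygbfacqqv" the result is "acqqvtygbf".

acqqvtygbf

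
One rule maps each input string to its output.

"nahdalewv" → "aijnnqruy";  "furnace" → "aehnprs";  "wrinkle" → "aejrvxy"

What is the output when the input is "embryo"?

Each output is the input with this applied: shift every letter 13 places forward in the alphabet (wrapping around) — i.e. ROT13, then sort the characters into alphabetical order.
For "embryo", step one produces "rzoelb"; step two turns that into "belorz".

belorz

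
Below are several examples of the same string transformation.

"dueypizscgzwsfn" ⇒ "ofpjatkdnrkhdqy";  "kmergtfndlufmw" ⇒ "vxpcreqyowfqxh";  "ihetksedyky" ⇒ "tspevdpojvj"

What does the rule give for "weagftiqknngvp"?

hplrqetbvyyrga

The pattern: shift every letter 11 places forward in the alphabet (wrapping around).
Doing the same to "weagftiqknngvp": "hplrqetbvyyrga".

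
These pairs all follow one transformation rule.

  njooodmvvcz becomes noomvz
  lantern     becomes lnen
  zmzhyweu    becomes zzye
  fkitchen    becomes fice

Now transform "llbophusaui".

lbpuai

What's happening: keep every other character starting from the first (positions 1st, 3rd, 5th, ...).
For "llbophusaui" the result is "lbpuai".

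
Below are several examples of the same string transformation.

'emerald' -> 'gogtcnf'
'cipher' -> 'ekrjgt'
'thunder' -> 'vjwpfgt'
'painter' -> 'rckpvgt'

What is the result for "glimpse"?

inkorug

What's happening: shift every letter 2 places forward in the alphabet (wrapping around).
"glimpse" → "inkorug".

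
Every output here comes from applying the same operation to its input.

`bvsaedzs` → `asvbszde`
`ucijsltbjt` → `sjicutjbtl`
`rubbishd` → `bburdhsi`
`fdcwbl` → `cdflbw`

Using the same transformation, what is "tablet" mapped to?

The pattern: reverse the string, then swap the front and back halves of the string.
For "tablet" the result is "battel".

battel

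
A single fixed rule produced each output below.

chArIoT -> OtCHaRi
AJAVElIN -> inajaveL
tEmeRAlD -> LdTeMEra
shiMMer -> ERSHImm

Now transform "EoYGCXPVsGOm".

The rule is to flip the case of every letter, then move the last 2 characters to the front (rotate right by 2).
On "EoYGCXPVsGOm": the first step gives "eOygcxpvSgoM", and the second then gives "oMeOygcxpvSg".

oMeOygcxpvSg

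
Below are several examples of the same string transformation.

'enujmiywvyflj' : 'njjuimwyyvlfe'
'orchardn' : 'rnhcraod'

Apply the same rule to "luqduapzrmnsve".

uedqauzpmrsnlv

What's happening: swap the first and last characters, then swap each adjacent pair of characters (1↔2, 3↔4, ...).
Starting from "luqduapzrmnsve": after the first operation, "euqduapzrmnsvl"; after the second, "uedqauzpmrsnlv".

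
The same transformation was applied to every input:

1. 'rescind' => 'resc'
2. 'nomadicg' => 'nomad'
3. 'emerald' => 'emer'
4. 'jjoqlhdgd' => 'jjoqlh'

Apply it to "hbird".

The transformation: delete the last 3 characters.
So "hbird" becomes "hb".

hb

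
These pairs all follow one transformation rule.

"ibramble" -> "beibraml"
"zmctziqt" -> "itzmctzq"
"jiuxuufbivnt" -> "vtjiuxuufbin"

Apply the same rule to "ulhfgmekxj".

Each output is the input with this applied: move the last 2 characters to the front (rotate right by 2), then swap the first and last characters.
"ulhfgmekxj" → "xjulhfgmek" → "kjulhfgmex".

kjulhfgmex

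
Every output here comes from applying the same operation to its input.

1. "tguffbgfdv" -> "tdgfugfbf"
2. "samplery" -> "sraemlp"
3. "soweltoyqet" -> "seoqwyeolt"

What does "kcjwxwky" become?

In each case the input is transformed by: delete the last character, then take characters alternately from the front and the back (1st, last, 2nd, 2nd-last, ...).
For "kcjwxwky", step one produces "kcjwxwk"; step two turns that into "kkcwjxw".

kkcwjxw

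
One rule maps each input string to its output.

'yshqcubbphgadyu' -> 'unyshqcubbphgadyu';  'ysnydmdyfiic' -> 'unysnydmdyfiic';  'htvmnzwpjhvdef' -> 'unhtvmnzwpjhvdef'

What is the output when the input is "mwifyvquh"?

unmwifyvquh

Looking at the pairs, the operation is to prepend "un".
So "mwifyvquh" becomes "unmwifyvquh".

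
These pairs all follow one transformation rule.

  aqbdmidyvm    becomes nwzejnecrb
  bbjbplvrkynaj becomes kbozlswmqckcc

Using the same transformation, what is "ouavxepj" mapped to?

kqfywbvp

The pattern: reverse the string, then shift every letter 1 place forward in the alphabet (wrapping around).
For "ouavxepj" the result is "kqfywbvp".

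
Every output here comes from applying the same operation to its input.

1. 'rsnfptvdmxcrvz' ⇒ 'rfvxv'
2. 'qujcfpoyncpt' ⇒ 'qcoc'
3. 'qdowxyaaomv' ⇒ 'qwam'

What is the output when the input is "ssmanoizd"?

sai

Each output is the input with this applied: keep one character in every 3, starting at position 1 (positions 1st, 4th, 7th, ...).
Doing the same to "ssmanoizd": "sai".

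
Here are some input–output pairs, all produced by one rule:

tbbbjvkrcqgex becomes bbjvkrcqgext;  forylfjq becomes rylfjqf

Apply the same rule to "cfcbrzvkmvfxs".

The pattern: move the first character to the end, then delete the first character.
On "cfcbrzvkmvfxs": the first step gives "fcbrzvkmvfxsc", and the second then gives "cbrzvkmvfxsc".
(Check on "forylfjq": → "orylfjqf" → "rylfjqf" ✓)

cbrzvkmvfxsc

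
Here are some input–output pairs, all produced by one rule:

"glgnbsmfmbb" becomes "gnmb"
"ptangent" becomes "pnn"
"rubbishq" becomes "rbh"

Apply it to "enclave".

ele

Each output is the input with this applied: keep one character in every 3, starting at position 1 (positions 1st, 4th, 7th, ...).
For "enclave" the result is "ele".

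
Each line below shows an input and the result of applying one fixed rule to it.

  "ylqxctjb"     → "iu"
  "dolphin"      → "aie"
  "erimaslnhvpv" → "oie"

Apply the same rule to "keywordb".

Rule — shift every letter 3 places backward in the alphabet (wrapping around), then keep only the vowels.
"keywordb" → "hbvtloay" → "oa".

oa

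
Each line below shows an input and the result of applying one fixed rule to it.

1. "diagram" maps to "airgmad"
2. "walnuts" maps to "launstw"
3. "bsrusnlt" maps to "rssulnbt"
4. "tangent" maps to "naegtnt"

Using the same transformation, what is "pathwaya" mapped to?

The pattern: move the first character to the end, then swap each adjacent pair of characters (1↔2, 3↔4, ...).
Starting from "pathwaya": after the first operation, "athwayap"; after the second, "tawhyapa".

tawhyapa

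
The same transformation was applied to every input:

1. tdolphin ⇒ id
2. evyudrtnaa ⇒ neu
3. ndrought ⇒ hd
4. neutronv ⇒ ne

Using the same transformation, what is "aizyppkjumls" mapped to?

Looking at the pairs, the operation is to swap the front and back halves of the string, then keep one character in every 3, starting at position 3 (positions 3rd, 6th, 9th, ...).
Starting from "aizyppkjumls": after the first operation, "kjumlsaizypp"; after the second, "uszp".
(Check on "tdolphin": → "phintdol" → "id" ✓)

uszp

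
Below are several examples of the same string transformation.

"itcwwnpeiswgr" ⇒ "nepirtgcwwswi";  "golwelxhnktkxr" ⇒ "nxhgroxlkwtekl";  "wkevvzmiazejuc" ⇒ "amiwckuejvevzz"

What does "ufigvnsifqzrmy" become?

fsiuyfmirgzvqn

The pattern: take characters alternately from the front and the back (1st, last, 2nd, 2nd-last, ...), then move the last 3 characters to the front (rotate right by 3).
Working it through for "ufigvnsifqzrmy": intermediate "uyfmirgzvqnfsi", final "fsiuyfmirgzvqn".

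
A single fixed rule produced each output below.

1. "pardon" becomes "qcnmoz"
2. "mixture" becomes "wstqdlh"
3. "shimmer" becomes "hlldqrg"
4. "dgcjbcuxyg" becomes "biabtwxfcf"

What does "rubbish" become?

What's happening: move the first 2 characters to the end (rotate left by 2), then shift every letter 1 place backward in the alphabet (wrapping around).
For "rubbish" the result is "aahrgqt".

aahrgqt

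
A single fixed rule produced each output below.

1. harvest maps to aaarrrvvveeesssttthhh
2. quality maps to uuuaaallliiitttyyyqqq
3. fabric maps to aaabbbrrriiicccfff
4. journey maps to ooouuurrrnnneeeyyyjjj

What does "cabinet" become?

What's happening: move the first character to the end, then repeat every character 3 times.
For "cabinet" the result is "aaabbbiiinnneeetttccc".

aaabbbiiinnneeetttccc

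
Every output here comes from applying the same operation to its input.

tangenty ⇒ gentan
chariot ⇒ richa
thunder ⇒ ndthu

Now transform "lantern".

telan

The transformation: delete the last 2 characters, then move the first 3 characters to the end (rotate left by 3).
Applying both steps to "lantern": "lante", then "telan".
(Check on "chariot": → "chari" → "richa" ✓)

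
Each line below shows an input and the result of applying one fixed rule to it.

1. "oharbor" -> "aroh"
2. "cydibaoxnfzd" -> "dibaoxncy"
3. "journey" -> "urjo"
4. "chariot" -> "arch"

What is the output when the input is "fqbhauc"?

The rule is to delete the last 3 characters, then move the first 2 characters to the end (rotate left by 2).
"fqbhauc" → "fqbh" → "bhfq".

bhfq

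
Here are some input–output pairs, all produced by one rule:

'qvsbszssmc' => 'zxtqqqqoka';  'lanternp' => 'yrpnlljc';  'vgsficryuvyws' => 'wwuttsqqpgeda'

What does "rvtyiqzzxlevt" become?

The transformation: shift every letter 2 places backward in the alphabet (wrapping around), then sort the characters into reverse alphabetical order.
For "rvtyiqzzxlevt", step one produces "ptrwgoxxvjctr"; step two turns that into "xxwvttrrpojgc".

xxwvttrrpojgc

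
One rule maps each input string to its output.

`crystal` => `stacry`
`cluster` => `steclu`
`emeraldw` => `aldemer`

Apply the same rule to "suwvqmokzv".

okzsuwvqm

Rule — delete the last character, then move the last 3 characters to the front (rotate right by 3).
Starting from "suwvqmokzv": after the first operation, "suwvqmokz"; after the second, "okzsuwvqm".
(Check on "cluster": → "cluste" → "steclu" ✓)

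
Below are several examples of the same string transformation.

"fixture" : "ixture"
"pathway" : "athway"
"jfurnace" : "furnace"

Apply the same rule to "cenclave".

Each output is the input with this applied: delete the first character.
Doing the same to "cenclave": "enclave".

enclave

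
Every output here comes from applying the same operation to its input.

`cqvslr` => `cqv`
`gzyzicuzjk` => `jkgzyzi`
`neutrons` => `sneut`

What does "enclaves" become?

sencl

The transformation: swap the front and back halves of the string, then delete the first 3 characters.
Working it through for "enclaves": intermediate "avesencl", final "sencl".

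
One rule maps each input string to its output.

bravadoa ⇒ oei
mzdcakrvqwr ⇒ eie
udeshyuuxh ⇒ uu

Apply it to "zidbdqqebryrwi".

ooee

Each output is the input with this applied: shift every letter 13 places forward in the alphabet (wrapping around) — i.e. ROT13, then keep only the vowels.
So "zidbdqqebryrwi" becomes "ooee".
(Check on "udeshyuuxh": → "hqrfulhhku" → "uu" ✓)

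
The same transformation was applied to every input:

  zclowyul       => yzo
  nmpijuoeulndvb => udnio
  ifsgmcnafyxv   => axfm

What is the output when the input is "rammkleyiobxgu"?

Rule — swap the front and back halves of the string, then keep one character in every 3, starting at position 2 (positions 2nd, 5th, 8th, ...).
Applying both steps to "rammkleyiobxgu": "yiobxgurammkle", then "ixrme".

ixrme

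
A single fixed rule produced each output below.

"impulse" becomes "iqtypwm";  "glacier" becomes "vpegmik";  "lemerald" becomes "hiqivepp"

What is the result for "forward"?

hsvaevj

What's happening: shift every letter 4 places forward in the alphabet (wrapping around), then swap the first and last characters.
For "forward" the result is "hsvaevj".
(Check on "impulse": → "mqtypwi" → "iqtypwm" ✓)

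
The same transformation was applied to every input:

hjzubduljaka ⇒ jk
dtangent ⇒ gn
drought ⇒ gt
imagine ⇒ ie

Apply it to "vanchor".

hr

In each case the input is transformed by: keep every other character starting from the first (positions 1st, 3rd, 5th, ...), then keep only the last 2 characters.
Starting from "vanchor": after the first operation, "vnhr"; after the second, "hr".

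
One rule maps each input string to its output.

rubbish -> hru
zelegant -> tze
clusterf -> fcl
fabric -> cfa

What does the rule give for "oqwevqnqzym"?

The rule is to move the first 2 characters to the end (rotate left by 2), then keep only the last 3 characters.
"oqwevqnqzym" → "wevqnqzymoq" → "moq".

moq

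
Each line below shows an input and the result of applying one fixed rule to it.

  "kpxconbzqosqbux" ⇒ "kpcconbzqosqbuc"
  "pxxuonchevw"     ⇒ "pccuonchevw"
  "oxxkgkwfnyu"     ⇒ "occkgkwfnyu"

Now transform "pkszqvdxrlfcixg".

Looking at the pairs, the operation is to replace every "x" with "c".
Applying that to "pkszqvdxrlfcixg" gives "pkszqvdcrlfcicg".

pkszqvdcrlfcicg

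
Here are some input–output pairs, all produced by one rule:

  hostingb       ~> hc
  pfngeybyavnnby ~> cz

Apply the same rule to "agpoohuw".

What's happening: shift every letter 1 place forward in the alphabet (wrapping around), then keep only the last 2 characters.
Working it through for "agpoohuw": intermediate "bhqppivx", final "vx".

vx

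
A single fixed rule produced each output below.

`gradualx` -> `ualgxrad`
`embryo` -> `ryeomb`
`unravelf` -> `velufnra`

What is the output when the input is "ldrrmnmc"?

The pattern: swap the first and last characters, then swap the front and back halves of the string.
Applying both steps to "ldrrmnmc": "cdrrmnml", then "mnmlcdrr".

mnmlcdrr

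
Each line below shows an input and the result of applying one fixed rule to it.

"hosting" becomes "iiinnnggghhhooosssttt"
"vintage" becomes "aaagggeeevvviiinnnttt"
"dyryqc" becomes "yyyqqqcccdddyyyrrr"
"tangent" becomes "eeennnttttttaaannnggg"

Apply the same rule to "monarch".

The transformation: move the last 3 characters to the front (rotate right by 3), then repeat every character 3 times.
Working it through for "monarch": intermediate "rchmona", final "rrrccchhhmmmooonnnaaa".

rrrccchhhmmmooonnnaaa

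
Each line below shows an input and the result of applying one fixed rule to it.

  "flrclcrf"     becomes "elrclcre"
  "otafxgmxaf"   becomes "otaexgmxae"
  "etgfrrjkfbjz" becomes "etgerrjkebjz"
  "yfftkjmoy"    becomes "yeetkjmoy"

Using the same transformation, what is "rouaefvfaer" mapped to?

Rule — replace every "f" with "e".
So "rouaefvfaer" becomes "rouaeeveaer".

rouaeeveaer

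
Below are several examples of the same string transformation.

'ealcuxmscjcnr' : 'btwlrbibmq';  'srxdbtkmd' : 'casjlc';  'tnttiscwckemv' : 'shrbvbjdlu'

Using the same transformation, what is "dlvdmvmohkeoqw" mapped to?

The pattern: delete the first 3 characters, then shift every letter 1 place backward in the alphabet (wrapping around).
For "dlvdmvmohkeoqw", step one produces "dmvmohkeoqw"; step two turns that into "clulngjdnpv".

clulngjdnpv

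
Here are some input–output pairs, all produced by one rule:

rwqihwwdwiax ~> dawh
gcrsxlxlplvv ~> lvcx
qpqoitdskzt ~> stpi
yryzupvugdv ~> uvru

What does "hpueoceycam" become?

ympo

In each case the input is transformed by: keep one character in every 3, starting at position 2 (positions 2nd, 5th, 8th, ...), then move the last 2 characters to the front (rotate right by 2).
Working it through for "hpueoceycam": intermediate "poym", final "ympo".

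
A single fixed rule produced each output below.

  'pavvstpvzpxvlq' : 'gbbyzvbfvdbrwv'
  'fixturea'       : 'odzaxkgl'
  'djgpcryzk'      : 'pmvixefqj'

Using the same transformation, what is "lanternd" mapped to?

gtzkxtjr

Looking at the pairs, the operation is to move the first character to the end, then shift every letter 6 places forward in the alphabet (wrapping around).
For "lanternd", step one produces "anterndl"; step two turns that into "gtzkxtjr".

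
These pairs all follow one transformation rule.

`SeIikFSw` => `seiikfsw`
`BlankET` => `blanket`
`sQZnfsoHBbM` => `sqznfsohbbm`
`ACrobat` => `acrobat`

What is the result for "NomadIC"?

nomadic

In each case the input is transformed by: convert every letter to lowercase.
For "NomadIC" the result is "nomadic".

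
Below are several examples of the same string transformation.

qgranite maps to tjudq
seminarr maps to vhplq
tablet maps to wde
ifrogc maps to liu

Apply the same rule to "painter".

The pattern: delete the last 3 characters, then shift every letter 3 places forward in the alphabet (wrapping around).
On "painter": the first step gives "pain", and the second then gives "sdlq".

sdlq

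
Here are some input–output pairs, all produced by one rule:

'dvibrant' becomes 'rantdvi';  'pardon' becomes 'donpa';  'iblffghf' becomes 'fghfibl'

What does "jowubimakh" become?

imakhjowu

Each output is the input with this applied: swap the front and back halves of the string, then delete the last character.
On "jowubimakh": the first step gives "imakhjowub", and the second then gives "imakhjowu".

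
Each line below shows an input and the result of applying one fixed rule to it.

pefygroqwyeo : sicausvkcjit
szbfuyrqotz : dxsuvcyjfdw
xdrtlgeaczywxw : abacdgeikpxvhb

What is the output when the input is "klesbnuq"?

Each output is the input with this applied: shift every letter 4 places forward in the alphabet (wrapping around), then reverse the string.
On "klesbnuq": the first step gives "opiwfryu", and the second then gives "uyrfwipo".

uyrfwipo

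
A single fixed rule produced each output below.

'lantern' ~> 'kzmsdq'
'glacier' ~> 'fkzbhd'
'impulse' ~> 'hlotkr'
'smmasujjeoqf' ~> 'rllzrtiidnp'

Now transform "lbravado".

What's happening: shift every letter 1 place backward in the alphabet (wrapping around), then delete the last character.
For "lbravado", step one produces "kaqzuzcn"; step two turns that into "kaqzuzc".

kaqzuzc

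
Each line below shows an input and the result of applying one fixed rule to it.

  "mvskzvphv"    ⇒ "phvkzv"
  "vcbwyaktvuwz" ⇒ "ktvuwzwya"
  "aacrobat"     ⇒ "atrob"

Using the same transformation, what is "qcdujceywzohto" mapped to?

What's happening: delete the first 3 characters, then move the first 3 characters to the end (rotate left by 3).
Working it through for "qcdujceywzohto": intermediate "ujceywzohto", final "eywzohtoujc".

eywzohtoujc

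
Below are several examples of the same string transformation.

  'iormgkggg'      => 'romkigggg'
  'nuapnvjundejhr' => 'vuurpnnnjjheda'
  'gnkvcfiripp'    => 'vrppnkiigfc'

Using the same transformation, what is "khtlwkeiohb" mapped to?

Looking at the pairs, the operation is to sort the characters into reverse alphabetical order.
For "khtlwkeiohb" the result is "wtolkkihheb".

wtolkkihheb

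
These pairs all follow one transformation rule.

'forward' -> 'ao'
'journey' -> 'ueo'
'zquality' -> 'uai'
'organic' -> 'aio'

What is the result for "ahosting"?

oia

The rule is to move the first 2 characters to the end (rotate left by 2), then keep only the vowels.
Starting from "ahosting": after the first operation, "ostingah"; after the second, "oia".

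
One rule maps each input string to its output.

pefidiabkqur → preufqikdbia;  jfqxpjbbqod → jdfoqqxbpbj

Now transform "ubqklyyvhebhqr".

In each case the input is transformed by: take characters alternately from the front and the back (1st, last, 2nd, 2nd-last, ...).
On "ubqklyyvhebhqr" that produces "urbqqhkbleyhyv".

urbqqhkbleyhyv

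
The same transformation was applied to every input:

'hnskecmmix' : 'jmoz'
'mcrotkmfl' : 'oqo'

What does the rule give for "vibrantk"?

The transformation: keep one character in every 3, starting at position 1 (positions 1st, 4th, 7th, ...), then shift every letter 2 places forward in the alphabet (wrapping around).
Working it through for "vibrantk": intermediate "vrt", final "xtv".

xtv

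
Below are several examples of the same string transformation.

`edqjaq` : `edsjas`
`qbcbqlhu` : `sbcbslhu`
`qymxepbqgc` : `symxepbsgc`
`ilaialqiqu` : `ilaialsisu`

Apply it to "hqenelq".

What's happening: replace every "q" with "s".
Doing the same to "hqenelq": "hsenels".

hsenels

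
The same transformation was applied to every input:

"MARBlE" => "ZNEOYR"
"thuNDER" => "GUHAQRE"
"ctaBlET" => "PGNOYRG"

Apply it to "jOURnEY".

WBHEARL

In each case the input is transformed by: shift every letter 13 places forward in the alphabet (wrapping around) — i.e. ROT13, then convert every letter to uppercase.
For "jOURnEY" the result is "WBHEARL".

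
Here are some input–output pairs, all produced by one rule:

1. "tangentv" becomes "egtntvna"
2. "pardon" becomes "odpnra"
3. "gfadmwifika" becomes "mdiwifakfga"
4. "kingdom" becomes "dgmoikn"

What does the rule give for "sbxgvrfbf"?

vgfrfbbsx

In each case the input is transformed by: move the first 3 characters to the end (rotate left by 3), then swap each adjacent pair of characters (1↔2, 3↔4, ...).
"sbxgvrfbf" → "gvrfbfsbx" → "vgfrfbbsx".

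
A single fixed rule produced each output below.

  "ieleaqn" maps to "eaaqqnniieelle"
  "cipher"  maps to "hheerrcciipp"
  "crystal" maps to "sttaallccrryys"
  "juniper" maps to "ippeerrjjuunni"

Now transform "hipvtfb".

vttffbbhhiippv

The transformation: double every character, then swap the front and back halves of the string.
"hipvtfb" → "hhiippvvttffbb" → "vttffbbhhiippv".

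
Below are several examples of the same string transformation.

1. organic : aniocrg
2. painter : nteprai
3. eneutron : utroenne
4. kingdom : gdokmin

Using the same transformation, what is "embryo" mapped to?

What's happening: swap the first and last characters, then move the first 3 characters to the end (rotate left by 3).
On "embryo": the first step gives "ombrye", and the second then gives "ryeomb".

ryeomb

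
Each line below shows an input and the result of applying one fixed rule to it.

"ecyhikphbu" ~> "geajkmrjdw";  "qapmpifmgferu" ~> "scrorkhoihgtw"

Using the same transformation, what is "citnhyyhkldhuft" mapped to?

Each output is the input with this applied: shift every letter 2 places forward in the alphabet (wrapping around).
So "citnhyyhkldhuft" becomes "ekvpjaajmnfjwhv".

ekvpjaajmnfjwhv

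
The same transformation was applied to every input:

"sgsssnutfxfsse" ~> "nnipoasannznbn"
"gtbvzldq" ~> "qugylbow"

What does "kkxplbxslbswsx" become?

In each case the input is transformed by: move the first 3 characters to the end (rotate left by 3), then shift every letter 5 places backward in the alphabet (wrapping around).
Applying both steps to "kkxplbxslbswsx": "plbxslbswsxkkx", then "kgwsngwnrnsffs".

kgwsngwnrnsffs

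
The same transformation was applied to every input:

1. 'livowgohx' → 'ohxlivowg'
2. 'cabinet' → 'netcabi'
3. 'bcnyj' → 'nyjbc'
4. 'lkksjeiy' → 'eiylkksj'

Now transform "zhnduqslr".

slrzhnduq

Each output is the input with this applied: move the last 3 characters to the front (rotate right by 3).
Doing the same to "zhnduqslr": "slrzhnduq".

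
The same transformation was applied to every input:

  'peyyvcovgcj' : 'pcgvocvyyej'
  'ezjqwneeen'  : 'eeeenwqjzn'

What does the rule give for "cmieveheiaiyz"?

The pattern: reverse the string, then swap the first and last characters.
Starting from "cmieveheiaiyz": after the first operation, "zyiaieheveimc"; after the second, "cyiaieheveimz".

cyiaieheveimz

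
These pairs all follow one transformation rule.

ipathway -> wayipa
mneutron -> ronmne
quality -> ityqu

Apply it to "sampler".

Each output is the input with this applied: move the last 3 characters to the front (rotate right by 3), then delete the last 2 characters.
Applying both steps to "sampler": "lersamp", then "lersa".

lersa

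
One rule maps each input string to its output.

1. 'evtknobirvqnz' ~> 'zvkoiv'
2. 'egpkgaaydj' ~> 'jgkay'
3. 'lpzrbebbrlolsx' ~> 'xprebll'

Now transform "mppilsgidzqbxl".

lpisizb

The pattern: move the last 2 characters to the front (rotate right by 2), then keep every other character starting from the second (positions 2nd, 4th, 6th, ...).
For "mppilsgidzqbxl" the result is "lpisizb".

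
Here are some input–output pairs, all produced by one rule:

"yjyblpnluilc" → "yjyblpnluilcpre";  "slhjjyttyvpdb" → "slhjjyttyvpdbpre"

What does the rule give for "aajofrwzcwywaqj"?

aajofrwzcwywaqjpre

Rule — append "pre".
Applying that to "aajofrwzcwywaqj" gives "aajofrwzcwywaqjpre".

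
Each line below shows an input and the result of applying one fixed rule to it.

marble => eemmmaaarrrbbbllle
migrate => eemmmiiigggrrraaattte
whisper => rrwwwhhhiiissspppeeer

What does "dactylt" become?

In each case the input is transformed by: repeat every character 3 times, then move the last 2 characters to the front (rotate right by 2).
Applying both steps to "dactylt": "dddaaaccctttyyylllttt", then "ttdddaaaccctttyyylllt".

ttdddaaaccctttyyylllt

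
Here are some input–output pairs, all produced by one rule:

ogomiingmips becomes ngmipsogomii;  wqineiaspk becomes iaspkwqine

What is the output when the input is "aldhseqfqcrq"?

The pattern: swap the front and back halves of the string.
On "aldhseqfqcrq" that produces "qfqcrqaldhse".

qfqcrqaldhse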